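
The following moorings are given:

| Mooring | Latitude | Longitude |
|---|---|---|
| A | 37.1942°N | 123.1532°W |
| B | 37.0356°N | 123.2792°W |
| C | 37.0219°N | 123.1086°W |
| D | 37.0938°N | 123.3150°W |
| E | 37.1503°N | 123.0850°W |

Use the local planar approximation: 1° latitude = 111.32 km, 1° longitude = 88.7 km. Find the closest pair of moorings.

B and D

Pairwise distances:
A–B: 20.8954 km
A–C: 19.5842 km
A–D: 18.1902 km
A–E: 7.7767 km
B–C: 15.2089 km
B–D: 7.2152 km
B–E: 21.4418 km
C–D: 19.9808 km
C–E: 14.4460 km
D–E: 21.3485 km
Closest pair: B–D at 7.2152 km.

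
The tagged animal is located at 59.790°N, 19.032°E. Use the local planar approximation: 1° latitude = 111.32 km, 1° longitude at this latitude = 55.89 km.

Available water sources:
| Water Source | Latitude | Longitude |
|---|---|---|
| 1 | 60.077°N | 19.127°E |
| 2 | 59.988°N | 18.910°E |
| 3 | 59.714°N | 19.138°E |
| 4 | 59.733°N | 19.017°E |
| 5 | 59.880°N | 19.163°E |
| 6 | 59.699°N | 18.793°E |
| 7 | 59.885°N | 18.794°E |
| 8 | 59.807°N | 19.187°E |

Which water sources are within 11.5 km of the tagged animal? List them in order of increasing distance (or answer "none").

4, 8, 3

Distances from 59.790°N, 19.032°E:
1: 32.387 km
2: 23.072 km
3: 10.328 km
4: 6.400 km
5: 12.409 km
6: 16.764 km
7: 16.993 km
8: 8.867 km
Threshold 11.5 km: 4 (6.400 km), 8 (8.867 km), 3 (10.328 km) are within range.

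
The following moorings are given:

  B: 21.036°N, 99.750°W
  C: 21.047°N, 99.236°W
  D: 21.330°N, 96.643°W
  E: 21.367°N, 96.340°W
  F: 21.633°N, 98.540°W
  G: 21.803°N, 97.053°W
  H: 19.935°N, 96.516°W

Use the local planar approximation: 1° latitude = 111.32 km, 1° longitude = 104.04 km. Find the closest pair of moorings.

D and E

Pairwise distances:
B–C: √((0.011·111.32)² + (0.514·104.04)²) = √(1.49945 + 2859.74247) = 53.491 km
B–D: √((0.294·111.32)² + (3.107·104.04)²) = √(1071.12722 + 104492.03653) = 324.905 km
B–E: √((0.331·111.32)² + (3.410·104.04)²) = √(1357.69551 + 125866.29400) = 356.685 km
B–F: √((0.597·111.32)² + (1.210·104.04)²) = √(4416.67108 + 15847.88925) = 142.354 km
B–G: √((0.767·111.32)² + (2.697·104.04)²) = √(7290.16106 + 78734.04787) = 293.299 km
B–H: √((-1.101·111.32)² + (3.234·104.04)²) = √(15021.76741 + 113208.93848) = 358.093 km
C–D: √((0.283·111.32)² + (2.593·104.04)²) = √(992.47429 + 72778.93910) = 271.609 km
C–E: √((0.320·111.32)² + (2.896·104.04)²) = √(1268.95538 + 90781.59358) = 303.398 km
C–F: √((0.586·111.32)² + (0.696·104.04)²) = √(4255.41213 + 5243.47457) = 97.462 km
C–G: √((0.756·111.32)² + (2.183·104.04)²) = √(7082.55550 + 51583.18552) = 242.210 km
C–H: √((-1.112·111.32)² + (2.720·104.04)²) = √(15323.42933 + 80082.66093) = 308.879 km
D–E: √((0.037·111.32)² + (0.303·104.04)²) = √(16.96484 + 993.77014) = 31.792 km
D–F: √((0.303·111.32)² + (-1.897·104.04)²) = √(1137.71020 + 38952.50113) = 200.225 km
D–G: √((0.473·111.32)² + (-0.410·104.04)²) = √(2772.48163 + 1819.56846) = 67.765 km
D–H: √((-1.395·111.32)² + (0.127·104.04)²) = √(24115.41891 + 174.58548) = 155.853 km
E–F: √((0.266·111.32)² + (-2.200·104.04)²) = √(876.81843 + 52389.71654) = 230.795 km
E–G: √((0.436·111.32)² + (-0.713·104.04)²) = √(2355.69670 + 5502.74955) = 88.648 km
E–H: √((-1.432·111.32)² + (-0.176·104.04)²) = √(25411.62462 + 335.29419) = 160.458 km
F–G: √((0.170·111.32)² + (1.487·104.04)²) = √(358.13292 + 23934.40437) = 155.861 km
F–H: √((-1.698·111.32)² + (2.024·104.04)²) = √(35729.07454 + 44342.65608) = 282.969 km
G–H: √((-1.868·111.32)² + (0.537·104.04)²) = √(43241.43910 + 3121.39880) = 215.320 km
Closest pair: D–E at 31.792 km.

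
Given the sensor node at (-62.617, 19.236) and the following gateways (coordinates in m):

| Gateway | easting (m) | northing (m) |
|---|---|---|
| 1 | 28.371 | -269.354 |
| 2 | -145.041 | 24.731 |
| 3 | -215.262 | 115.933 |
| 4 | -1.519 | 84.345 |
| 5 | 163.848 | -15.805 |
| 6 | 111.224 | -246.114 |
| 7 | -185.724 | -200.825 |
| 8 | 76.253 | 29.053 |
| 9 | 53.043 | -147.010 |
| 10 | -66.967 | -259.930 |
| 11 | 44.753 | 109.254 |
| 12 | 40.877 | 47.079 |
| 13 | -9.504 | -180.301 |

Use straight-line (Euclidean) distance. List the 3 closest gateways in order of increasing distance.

Distances from (-62.617, 19.236):
1: √((90.988)² + (-288.590)²) = √(8278.81614 + 83284.18810) = 302.594 m
2: √((-82.424)² + (5.495)²) = √(6793.71578 + 30.19503) = 82.607 m
3: √((-152.645)² + (96.697)²) = √(23300.49603 + 9350.30981) = 180.695 m
4: √((61.098)² + (65.109)²) = √(3732.96560 + 4239.18188) = 89.287 m
5: √((226.465)² + (-35.041)²) = √(51286.39623 + 1227.87168) = 229.160 m
6: √((173.841)² + (-265.350)²) = √(30220.69328 + 70410.62250) = 317.224 m
7: √((-123.107)² + (-220.061)²) = √(15155.33345 + 48426.84372) = 252.155 m
8: √((138.870)² + (9.817)²) = √(19284.87690 + 96.37349) = 139.217 m
9: √((115.660)² + (-166.246)²) = √(13377.23560 + 27637.73252) = 202.522 m
10: √((-4.350)² + (-279.166)²) = √(18.92250 + 77933.65556) = 279.200 m
11: √((107.370)² + (90.018)²) = √(11528.31690 + 8103.24032) = 140.113 m
12: √((103.494)² + (27.843)²) = √(10711.00804 + 775.23265) = 107.174 m
13: √((53.113)² + (-199.537)²) = √(2820.99077 + 39815.01437) = 206.485 m
Sorted: 2 (82.607 m) < 4 (89.287 m) < 12 (107.174 m) < 8 (139.217 m) < 11 (140.113 m) < …

2, 4, 12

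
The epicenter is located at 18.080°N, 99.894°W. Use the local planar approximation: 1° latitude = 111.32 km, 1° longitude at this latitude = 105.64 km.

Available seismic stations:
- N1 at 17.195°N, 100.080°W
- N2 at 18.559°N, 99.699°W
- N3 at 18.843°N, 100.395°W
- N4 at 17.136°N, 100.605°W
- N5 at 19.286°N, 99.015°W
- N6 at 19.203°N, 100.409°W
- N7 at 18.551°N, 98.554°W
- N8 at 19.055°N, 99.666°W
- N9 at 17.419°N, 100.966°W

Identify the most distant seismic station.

N5

Distances from 18.080°N, 99.894°W:
N1: √((-0.885·111.32)² + (-0.186·105.64)²) = √(9705.83573 + 386.08477) = 100.459 km
N2: √((0.479·111.32)² + (0.195·105.64)²) = √(2843.26554 + 424.35176) = 57.163 km
N3: √((0.763·111.32)² + (-0.501·105.64)²) = √(7214.32115 + 2801.12337) = 100.077 km
N4: √((-0.944·111.32)² + (-0.711·105.64)²) = √(11043.08421 + 5641.51811) = 129.169 km
N5: √((1.206·111.32)² + (0.879·105.64)²) = √(18023.57802 + 8622.52645) = 163.236 km
N6: √((1.123·111.32)² + (-0.515·105.64)²) = √(15628.09015 + 2959.86050) = 136.338 km
N7: √((0.471·111.32)² + (1.340·105.64)²) = √(2749.08526 + 20038.55412) = 150.956 km
N8: √((0.975·111.32)² + (0.228·105.64)²) = √(11780.28037 + 580.13154) = 111.177 km
N9: √((-0.661·111.32)² + (-1.072·105.64)²) = √(5414.38725 + 12824.67464) = 135.052 km
Maximum: N5 at 163.236 km.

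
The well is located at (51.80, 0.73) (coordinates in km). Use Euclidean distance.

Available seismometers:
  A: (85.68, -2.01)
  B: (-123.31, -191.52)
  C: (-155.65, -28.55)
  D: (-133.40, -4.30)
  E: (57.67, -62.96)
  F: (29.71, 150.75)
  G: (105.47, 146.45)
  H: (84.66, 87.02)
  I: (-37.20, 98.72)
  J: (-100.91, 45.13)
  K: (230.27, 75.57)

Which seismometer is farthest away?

Distances from (51.80, 0.73):
A: 33.99 km
B: 260.05 km
C: 209.51 km
D: 185.27 km
E: 63.96 km
F: 151.64 km
G: 155.29 km
H: 92.33 km
I: 132.37 km
J: 159.03 km
K: 193.53 km
Maximum: B at 260.05 km.

B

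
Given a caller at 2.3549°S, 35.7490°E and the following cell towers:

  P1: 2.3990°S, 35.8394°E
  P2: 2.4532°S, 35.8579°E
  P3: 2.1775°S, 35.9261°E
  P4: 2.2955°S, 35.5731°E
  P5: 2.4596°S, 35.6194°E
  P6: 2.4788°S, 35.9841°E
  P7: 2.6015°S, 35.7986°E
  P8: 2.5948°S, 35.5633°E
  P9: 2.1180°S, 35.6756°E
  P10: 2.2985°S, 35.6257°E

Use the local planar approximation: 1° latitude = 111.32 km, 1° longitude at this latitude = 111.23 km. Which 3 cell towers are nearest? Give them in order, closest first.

Distances from 2.3549°S, 35.7490°E:
P1: √((-0.0441·111.32)² + (0.0904·111.23)²) = √(24.100362 + 101.106886) = 11.1896 km
P2: √((-0.0983·111.32)² + (0.1089·111.23)²) = √(119.743909 + 146.723485) = 16.3238 km
P3: √((0.1774·111.32)² + (0.1771·111.23)²) = √(389.990139 + 388.044022) = 27.8933 km
P4: √((0.0594·111.32)² + (-0.1759·111.23)²) = √(43.723940 + 382.803195) = 20.6525 km
P5: √((-0.1047·111.32)² + (-0.1296·111.23)²) = √(135.843780 + 207.803988) = 18.5377 km
P6: √((-0.1239·111.32)² + (0.2351·111.23)²) = √(190.234380 + 683.831548) = 29.5646 km
P7: √((-0.2466·111.32)² + (0.0496·111.23)²) = √(753.585511 + 30.437377) = 28.0004 km
P8: √((-0.2399·111.32)² + (-0.1857·111.23)²) = √(713.192703 + 426.646004) = 33.7615 km
P9: √((0.2369·111.32)² + (-0.0734·111.23)²) = √(695.466983 + 66.655501) = 27.6066 km
P10: √((0.0564·111.32)² + (-0.1233·111.23)²) = √(39.418909 + 188.091871) = 15.0835 km
Sorted: P1 (11.1896 km) < P10 (15.0835 km) < P2 (16.3238 km) < P5 (18.5377 km) < P4 (20.6525 km) < …

P1, P10, P2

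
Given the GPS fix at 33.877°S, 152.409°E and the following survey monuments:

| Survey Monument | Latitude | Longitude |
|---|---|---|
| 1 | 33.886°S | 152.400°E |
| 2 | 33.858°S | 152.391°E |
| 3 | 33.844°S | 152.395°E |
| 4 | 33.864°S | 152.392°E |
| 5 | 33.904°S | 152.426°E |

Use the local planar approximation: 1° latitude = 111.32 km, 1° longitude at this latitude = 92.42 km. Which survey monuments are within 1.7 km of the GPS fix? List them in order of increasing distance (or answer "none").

Distances from 33.877°S, 152.409°E:
1: 1.302 km
2: 2.691 km
3: 3.895 km
4: 2.136 km
5: 3.392 km
Threshold 1.7 km: 1 (1.302 km) is within range.

1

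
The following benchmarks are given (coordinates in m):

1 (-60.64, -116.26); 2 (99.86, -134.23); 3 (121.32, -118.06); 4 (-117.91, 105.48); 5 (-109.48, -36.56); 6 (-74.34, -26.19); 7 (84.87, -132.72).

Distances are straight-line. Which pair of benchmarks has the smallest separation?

2 and 7

Pairwise distances:
1–2: √((160.50)² + (-17.97)²) = √(25760.2500 + 322.9209) = 161.50 m
1–3: √((181.96)² + (-1.80)²) = √(33109.4416 + 3.2400) = 181.97 m
1–4: √((-57.27)² + (221.74)²) = √(3279.8529 + 49168.6276) = 229.02 m
1–5: √((-48.84)² + (79.70)²) = √(2385.3456 + 6352.0900) = 93.47 m
1–6: √((-13.70)² + (90.07)²) = √(187.6900 + 8112.6049) = 91.11 m
1–7: √((145.51)² + (-16.46)²) = √(21173.1601 + 270.9316) = 146.44 m
2–3: √((21.46)² + (16.17)²) = √(460.5316 + 261.4689) = 26.87 m
2–4: √((-217.77)² + (239.71)²) = √(47423.7729 + 57460.8841) = 323.86 m
2–5: √((-209.34)² + (97.67)²) = √(43823.2356 + 9539.4289) = 231.00 m
2–6: √((-174.20)² + (108.04)²) = √(30345.6400 + 11672.6416) = 204.98 m
2–7: √((-14.99)² + (1.51)²) = √(224.7001 + 2.2801) = 15.07 m
3–4: √((-239.23)² + (223.54)²) = √(57230.9929 + 49970.1316) = 327.42 m
3–5: √((-230.80)² + (81.50)²) = √(53268.6400 + 6642.2500) = 244.77 m
3–6: √((-195.66)² + (91.87)²) = √(38282.8356 + 8440.0969) = 216.15 m
3–7: √((-36.45)² + (-14.66)²) = √(1328.6025 + 214.9156) = 39.29 m
4–5: √((8.43)² + (-142.04)²) = √(71.0649 + 20175.3616) = 142.29 m
4–6: √((43.57)² + (-131.67)²) = √(1898.3449 + 17336.9889) = 138.69 m
4–7: √((202.78)² + (-238.20)²) = √(41119.7284 + 56739.2400) = 312.82 m
5–6: √((35.14)² + (10.37)²) = √(1234.8196 + 107.5369) = 36.64 m
5–7: √((194.35)² + (-96.16)²) = √(37771.9225 + 9246.7456) = 216.84 m
6–7: √((159.21)² + (-106.53)²) = √(25347.8241 + 11348.6409) = 191.56 m
Closest pair: 2–7 at 15.07 m.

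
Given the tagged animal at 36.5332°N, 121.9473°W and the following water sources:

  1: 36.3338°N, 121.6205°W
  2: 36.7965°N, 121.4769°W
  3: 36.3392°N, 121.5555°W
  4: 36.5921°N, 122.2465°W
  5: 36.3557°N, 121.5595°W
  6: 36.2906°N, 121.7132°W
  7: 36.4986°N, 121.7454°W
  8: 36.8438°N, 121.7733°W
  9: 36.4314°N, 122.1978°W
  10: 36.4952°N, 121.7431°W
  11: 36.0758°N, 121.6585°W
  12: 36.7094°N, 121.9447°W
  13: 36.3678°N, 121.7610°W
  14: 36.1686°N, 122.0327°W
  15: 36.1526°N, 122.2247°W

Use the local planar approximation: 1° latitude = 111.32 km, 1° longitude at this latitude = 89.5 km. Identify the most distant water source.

11

Distances from 36.5332°N, 121.9473°W:
1: √((-0.1994·111.32)² + (0.3268·89.5)²) = √(492.716043 + 855.480602) = 36.7178 km
2: √((0.2633·111.32)² + (0.4704·89.5)²) = √(859.108693 + 1772.477361) = 51.2990 km
3: √((-0.1940·111.32)² + (0.3918·89.5)²) = √(466.390671 + 1229.631369) = 41.1828 km
4: √((0.0589·111.32)² + (-0.2992·89.5)²) = √(42.990944 + 717.082707) = 27.5694 km
5: √((-0.1775·111.32)² + (0.3878·89.5)²) = √(390.429936 + 1204.652206) = 39.9385 km
6: √((-0.2426·111.32)² + (0.2341·89.5)²) = √(729.336567 + 438.984209) = 34.1807 km
7: √((-0.0346·111.32)² + (0.2019·89.5)²) = √(14.835377 + 326.526707) = 18.4760 km
8: √((0.3106·111.32)² + (0.1740·89.5)²) = √(1195.499223 + 242.518329) = 37.9212 km
9: √((-0.1018·111.32)² + (-0.2505·89.5)²) = √(128.422746 + 502.645190) = 25.1211 km
10: √((-0.0380·111.32)² + (0.2042·89.5)²) = √(17.894254 + 334.008521) = 18.7591 km
11: √((-0.4574·111.32)² + (0.2888·89.5)²) = √(2592.619098 + 668.098426) = 57.1027 km
12: √((0.1762·111.32)² + (0.0026·89.5)²) = √(384.731905 + 0.054149) = 19.6160 km
13: √((-0.1654·111.32)² + (0.1863·89.5)²) = √(339.013822 + 278.017274) = 24.8401 km
14: √((-0.3646·111.32)² + (-0.0854·89.5)²) = √(1647.326648 + 58.420035) = 41.3007 km
15: √((-0.3806·111.32)² + (-0.2774·89.5)²) = √(1795.080641 + 616.394825) = 49.1068 km
Maximum: 11 at 57.1027 km.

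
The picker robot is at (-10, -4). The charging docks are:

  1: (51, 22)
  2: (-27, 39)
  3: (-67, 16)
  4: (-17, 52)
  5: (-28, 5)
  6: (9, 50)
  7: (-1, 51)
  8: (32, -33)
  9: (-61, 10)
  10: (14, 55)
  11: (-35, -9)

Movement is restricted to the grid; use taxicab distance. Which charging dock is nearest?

5

Distances from (-10, -4):
1: 87
2: 60
3: 77
4: 63
5: 27
6: 73
7: 64
8: 71
9: 65
10: 83
11: 30
Minimum: 5 at 27.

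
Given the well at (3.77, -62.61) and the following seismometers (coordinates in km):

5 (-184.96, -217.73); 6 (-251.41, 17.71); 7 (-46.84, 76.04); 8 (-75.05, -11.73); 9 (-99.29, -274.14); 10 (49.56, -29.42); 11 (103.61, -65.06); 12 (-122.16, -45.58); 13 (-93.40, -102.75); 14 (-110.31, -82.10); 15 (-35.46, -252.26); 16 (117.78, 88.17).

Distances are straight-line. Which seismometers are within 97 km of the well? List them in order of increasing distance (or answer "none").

10, 8

Distances from (3.77, -62.61):
5: √((-188.73)² + (-155.12)²) = √(35619.0129 + 24062.2144) = 244.30 km
6: √((-255.18)² + (80.32)²) = √(65116.8324 + 6451.3024) = 267.52 km
7: √((-50.61)² + (138.65)²) = √(2561.3721 + 19223.8225) = 147.60 km
8: √((-78.82)² + (50.88)²) = √(6212.5924 + 2588.7744) = 93.82 km
9: √((-103.06)² + (-211.53)²) = √(10621.3636 + 44744.9409) = 235.30 km
10: √((45.79)² + (33.19)²) = √(2096.7241 + 1101.5761) = 56.55 km
11: √((99.84)² + (-2.45)²) = √(9968.0256 + 6.0025) = 99.87 km
12: √((-125.93)² + (17.03)²) = √(15858.3649 + 290.0209) = 127.08 km
13: √((-97.17)² + (-40.14)²) = √(9442.0089 + 1611.2196) = 105.13 km
14: √((-114.08)² + (-19.49)²) = √(13014.2464 + 379.8601) = 115.73 km
15: √((-39.23)² + (-189.65)²) = √(1538.9929 + 35967.1225) = 193.66 km
16: √((114.01)² + (150.78)²) = √(12998.2801 + 22734.6084) = 189.03 km
Threshold 97 km: 10 (56.55 km), 8 (93.82 km) are within range.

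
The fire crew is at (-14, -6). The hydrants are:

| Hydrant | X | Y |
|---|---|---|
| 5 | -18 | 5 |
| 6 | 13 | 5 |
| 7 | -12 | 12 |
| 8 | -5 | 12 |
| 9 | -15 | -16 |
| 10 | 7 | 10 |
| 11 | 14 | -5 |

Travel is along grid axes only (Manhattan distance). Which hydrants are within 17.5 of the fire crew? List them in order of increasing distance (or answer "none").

Distances from (-14, -6):
5: |-4| + |11| = 4 + 11 = 15
6: |27| + |11| = 27 + 11 = 38
7: |2| + |18| = 2 + 18 = 20
8: |9| + |18| = 9 + 18 = 27
9: |-1| + |-10| = 1 + 10 = 11
10: |21| + |16| = 21 + 16 = 37
11: |28| + |1| = 28 + 1 = 29
Threshold 17.5: 9 (11), 5 (15) are within range.

9, 5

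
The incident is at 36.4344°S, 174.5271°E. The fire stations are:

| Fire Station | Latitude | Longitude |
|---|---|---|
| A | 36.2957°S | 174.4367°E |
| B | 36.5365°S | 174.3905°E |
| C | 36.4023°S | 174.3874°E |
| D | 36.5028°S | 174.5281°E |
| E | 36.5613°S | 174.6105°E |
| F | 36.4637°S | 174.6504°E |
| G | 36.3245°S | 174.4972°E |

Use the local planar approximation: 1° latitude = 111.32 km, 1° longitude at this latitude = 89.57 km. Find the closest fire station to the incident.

Distances from 36.4344°S, 174.5271°E:
A: 17.4344 km
B: 16.6998 km
C: 13.0132 km
D: 7.6148 km
E: 15.9800 km
F: 11.5156 km
G: 12.5238 km
Minimum: D at 7.6148 km.

D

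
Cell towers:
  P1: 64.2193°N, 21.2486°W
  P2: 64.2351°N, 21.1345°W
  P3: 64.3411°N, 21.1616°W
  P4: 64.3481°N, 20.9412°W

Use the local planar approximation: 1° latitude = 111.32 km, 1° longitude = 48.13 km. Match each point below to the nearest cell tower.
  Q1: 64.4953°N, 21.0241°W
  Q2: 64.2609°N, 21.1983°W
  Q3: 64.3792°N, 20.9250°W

Q1→P4; Q2→P2; Q3→P4

Q1 at 64.4953°N, 21.0241°W:
  P1: 32.5689 km
  P2: 29.4488 km
  P3: 18.3971 km
  P4: 16.8651 km
  → nearest: P4 (16.8651 km)
Q2 at 64.2609°N, 21.1983°W:
  P1: 5.2255 km
  P2: 4.2045 km
  P3: 9.1009 km
  P4: 15.7273 km
  → nearest: P2 (4.2045 km)
Q3 at 64.3792°N, 20.9250°W:
  P1: 23.6520 km
  P2: 18.9471 km
  P3: 12.1518 km
  P4: 3.5488 km
  → nearest: P4 (3.5488 km)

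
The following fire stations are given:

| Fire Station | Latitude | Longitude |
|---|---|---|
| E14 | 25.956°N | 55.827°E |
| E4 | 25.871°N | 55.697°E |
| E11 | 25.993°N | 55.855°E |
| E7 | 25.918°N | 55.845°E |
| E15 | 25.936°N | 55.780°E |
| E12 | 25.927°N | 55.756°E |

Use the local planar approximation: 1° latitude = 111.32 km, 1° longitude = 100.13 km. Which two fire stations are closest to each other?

Pairwise distances:
E14–E4: 16.093 km
E14–E11: 4.982 km
E14–E7: 4.598 km
E14–E15: 5.206 km
E14–E12: 7.808 km
E4–E11: 20.850 km
E4–E7: 15.716 km
E4–E15: 11.019 km
E4–E12: 8.588 km
E11–E7: 8.409 km
E11–E15: 9.832 km
E11–E12: 12.339 km
E7–E15: 6.810 km
E7–E12: 8.968 km
E15–E12: 2.604 km
Closest pair: E15–E12 at 2.604 km.

E15 and E12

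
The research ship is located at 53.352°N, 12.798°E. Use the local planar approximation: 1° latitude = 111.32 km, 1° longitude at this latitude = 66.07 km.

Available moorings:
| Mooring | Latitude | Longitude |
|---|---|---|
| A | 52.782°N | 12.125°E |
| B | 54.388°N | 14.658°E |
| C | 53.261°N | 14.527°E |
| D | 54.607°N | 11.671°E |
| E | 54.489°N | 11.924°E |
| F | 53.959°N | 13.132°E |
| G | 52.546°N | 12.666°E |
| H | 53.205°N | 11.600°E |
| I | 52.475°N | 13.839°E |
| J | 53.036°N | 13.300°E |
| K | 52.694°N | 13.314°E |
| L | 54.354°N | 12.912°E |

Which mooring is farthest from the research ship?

Distances from 53.352°N, 12.798°E:
A: 77.481 km
B: 168.530 km
C: 114.683 km
D: 158.311 km
E: 139.121 km
F: 71.083 km
G: 90.147 km
H: 80.826 km
I: 119.422 km
J: 48.348 km
K: 80.794 km
L: 111.797 km
Maximum: B at 168.530 km.

B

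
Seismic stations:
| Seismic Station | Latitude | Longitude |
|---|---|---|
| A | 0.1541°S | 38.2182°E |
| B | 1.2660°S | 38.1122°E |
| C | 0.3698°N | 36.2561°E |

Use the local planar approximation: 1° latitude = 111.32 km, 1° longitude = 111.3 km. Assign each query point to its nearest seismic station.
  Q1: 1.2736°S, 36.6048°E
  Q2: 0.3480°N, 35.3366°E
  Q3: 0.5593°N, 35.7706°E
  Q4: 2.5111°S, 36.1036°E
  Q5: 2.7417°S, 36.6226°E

Q1→B; Q2→C; Q3→C; Q4→B; Q5→B

Q1 at 1.2736°S, 36.6048°E:
  A: 218.5789 km
  B: 167.7758 km
  C: 187.0147 km
  → nearest: B (167.7758 km)
Q2 at 0.3480°N, 35.3366°E:
  A: 325.5561 km
  B: 357.3733 km
  C: 102.3691 km
  → nearest: C (102.3691 km)
Q3 at 0.5593°N, 35.7706°E:
  A: 283.7576 km
  B: 330.4693 km
  C: 58.0078 km
  → nearest: C (58.0078 km)
Q4 at 2.5111°S, 36.1036°E:
  A: 352.4711 km
  B: 263.0381 km
  C: 321.1506 km
  → nearest: B (263.0381 km)
Q5 at 2.7417°S, 36.6226°E:
  A: 338.3963 km
  B: 233.3954 km
  C: 348.7659 km
  → nearest: B (233.3954 km)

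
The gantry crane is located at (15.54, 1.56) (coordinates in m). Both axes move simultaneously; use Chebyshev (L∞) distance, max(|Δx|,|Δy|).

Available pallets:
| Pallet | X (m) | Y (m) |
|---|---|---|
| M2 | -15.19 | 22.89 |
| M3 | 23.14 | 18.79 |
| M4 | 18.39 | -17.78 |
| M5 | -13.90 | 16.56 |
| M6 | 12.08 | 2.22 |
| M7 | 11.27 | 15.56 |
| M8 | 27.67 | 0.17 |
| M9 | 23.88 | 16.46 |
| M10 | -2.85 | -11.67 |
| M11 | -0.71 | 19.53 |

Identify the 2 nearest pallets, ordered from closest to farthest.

Distances from (15.54, 1.56):
M2: max(|-30.73|, |21.33|) = 30.73 m
M3: max(|7.60|, |17.23|) = 17.23 m
M4: max(|2.85|, |-19.34|) = 19.34 m
M5: max(|-29.44|, |15.00|) = 29.44 m
M6: max(|-3.46|, |0.66|) = 3.46 m
M7: max(|-4.27|, |14.00|) = 14.00 m
M8: max(|12.13|, |-1.39|) = 12.13 m
M9: max(|8.34|, |14.90|) = 14.90 m
M10: max(|-18.39|, |-13.23|) = 18.39 m
M11: max(|-16.25|, |17.97|) = 17.97 m
Sorted: M6 (3.46 m) < M8 (12.13 m) < M7 (14.00 m) < M9 (14.90 m) < …

M6, M8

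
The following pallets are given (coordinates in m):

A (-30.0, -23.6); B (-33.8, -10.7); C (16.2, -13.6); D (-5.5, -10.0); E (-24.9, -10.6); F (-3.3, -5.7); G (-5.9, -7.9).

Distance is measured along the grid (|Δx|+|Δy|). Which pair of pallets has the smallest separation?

Pairwise distances:
A–B: 16.7 m
A–C: 56.2 m
A–D: 38.1 m
A–E: 18.1 m
A–F: 44.6 m
A–G: 39.8 m
B–C: 52.9 m
B–D: 29.0 m
B–E: 9.0 m
B–F: 35.5 m
B–G: 30.7 m
C–D: 25.3 m
C–E: 44.1 m
C–F: 27.4 m
C–G: 27.8 m
D–E: 20.0 m
D–F: 6.5 m
D–G: 2.5 m
E–F: 26.5 m
E–G: 21.7 m
F–G: 4.8 m
Closest pair: D–G at 2.5 m.

D and G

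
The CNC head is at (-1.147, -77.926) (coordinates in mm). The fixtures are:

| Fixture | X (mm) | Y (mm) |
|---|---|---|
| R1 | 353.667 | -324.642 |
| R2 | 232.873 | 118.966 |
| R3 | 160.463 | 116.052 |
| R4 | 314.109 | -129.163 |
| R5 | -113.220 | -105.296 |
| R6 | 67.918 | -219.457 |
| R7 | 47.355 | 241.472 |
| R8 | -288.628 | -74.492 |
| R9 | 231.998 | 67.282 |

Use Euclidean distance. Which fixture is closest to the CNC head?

R5

Distances from (-1.147, -77.926):
R1: 432.159 mm
R2: 305.830 mm
R3: 252.478 mm
R4: 319.393 mm
R5: 115.367 mm
R6: 157.483 mm
R7: 323.060 mm
R8: 287.502 mm
R9: 274.667 mm
Minimum: R5 at 115.367 mm.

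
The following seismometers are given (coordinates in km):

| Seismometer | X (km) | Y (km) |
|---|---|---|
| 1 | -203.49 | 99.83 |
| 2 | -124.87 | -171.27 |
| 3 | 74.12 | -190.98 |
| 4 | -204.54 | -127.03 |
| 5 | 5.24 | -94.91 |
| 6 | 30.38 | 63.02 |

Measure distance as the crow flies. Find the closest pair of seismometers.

Pairwise distances:
2–4: √((-79.67)² + (44.24)²) = √(6347.3089 + 1957.1776) = 91.13 km
3–5: √((-68.88)² + (96.07)²) = √(4744.4544 + 9229.4449) = 118.21 km
2–5: √((130.11)² + (76.36)²) = √(16928.6121 + 5830.8496) = 150.86 km
5–6: √((25.14)² + (157.93)²) = √(632.0196 + 24941.8849) = 159.92 km
2–3: √((198.99)² + (-19.71)²) = √(39597.0201 + 388.4841) = 199.96 km
4–5: √((209.78)² + (32.12)²) = √(44007.6484 + 1031.6944) = 212.22 km
1–4: √((-1.05)² + (-226.86)²) = √(1.1025 + 51465.4596) = 226.86 km
1–6: √((233.87)² + (-36.81)²) = √(54695.1769 + 1354.9761) = 236.75 km
3–6: √((-43.74)² + (254.00)²) = √(1913.1876 + 64516.0000) = 257.74 km
2–6: √((155.25)² + (234.29)²) = √(24102.5625 + 54891.8041) = 281.06 km
1–2: √((78.62)² + (-271.10)²) = √(6181.1044 + 73495.2100) = 282.27 km
1–5: √((208.73)² + (-194.74)²) = √(43568.2129 + 37923.6676) = 285.47 km
3–4: √((-278.66)² + (63.95)²) = √(77651.3956 + 4089.6025) = 285.90 km
4–6: √((234.92)² + (190.05)²) = √(55187.4064 + 36119.0025) = 302.17 km
1–3: √((277.61)² + (-290.81)²) = √(77067.3121 + 84570.4561) = 402.04 km
Closest pair: 2–4 at 91.13 km.

2 and 4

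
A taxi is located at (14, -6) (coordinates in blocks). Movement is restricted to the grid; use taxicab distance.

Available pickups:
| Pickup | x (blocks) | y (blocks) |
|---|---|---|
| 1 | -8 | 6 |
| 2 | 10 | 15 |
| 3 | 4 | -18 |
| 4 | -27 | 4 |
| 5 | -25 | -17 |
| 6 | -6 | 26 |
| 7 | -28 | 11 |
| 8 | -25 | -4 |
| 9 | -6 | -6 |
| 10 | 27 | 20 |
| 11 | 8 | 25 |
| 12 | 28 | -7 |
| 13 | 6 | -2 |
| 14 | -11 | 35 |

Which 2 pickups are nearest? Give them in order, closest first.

13, 12

Distances from (14, -6):
1: 34 blocks
2: 25 blocks
3: 22 blocks
4: 51 blocks
5: 50 blocks
6: 52 blocks
7: 59 blocks
8: 41 blocks
9: 20 blocks
10: 39 blocks
11: 37 blocks
12: 15 blocks
13: 12 blocks
14: 66 blocks
Sorted: 13 (12 blocks) < 12 (15 blocks) < 9 (20 blocks) < 3 (22 blocks) < …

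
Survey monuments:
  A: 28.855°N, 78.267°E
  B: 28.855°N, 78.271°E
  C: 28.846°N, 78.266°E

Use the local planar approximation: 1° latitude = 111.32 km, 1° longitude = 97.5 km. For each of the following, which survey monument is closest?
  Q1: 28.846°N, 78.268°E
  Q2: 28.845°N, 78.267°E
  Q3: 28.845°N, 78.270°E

Q1→C; Q2→C; Q3→C

Q1 at 28.846°N, 78.268°E:
  A: √((0.009·111.32)² + (-0.001·97.5)²) = √(1.00376 + 0.00951) = 1.007 km
  B: √((0.009·111.32)² + (0.003·97.5)²) = √(1.00376 + 0.08556) = 1.044 km
  C: √((0.000·111.32)² + (-0.002·97.5)²) = √(0.00000 + 0.03802) = 0.195 km
  → nearest: C (0.195 km)
Q2 at 28.845°N, 78.267°E:
  A: √((0.010·111.32)² + (0.000·97.5)²) = √(1.23921 + 0.00000) = 1.113 km
  B: √((0.010·111.32)² + (0.004·97.5)²) = √(1.23921 + 0.15210) = 1.180 km
  C: √((0.001·111.32)² + (-0.001·97.5)²) = √(0.01239 + 0.00951) = 0.148 km
  → nearest: C (0.148 km)
Q3 at 28.845°N, 78.270°E:
  A: √((0.010·111.32)² + (-0.003·97.5)²) = √(1.23921 + 0.08556) = 1.151 km
  B: √((0.010·111.32)² + (0.001·97.5)²) = √(1.23921 + 0.00951) = 1.117 km
  C: √((0.001·111.32)² + (-0.004·97.5)²) = √(0.01239 + 0.15210) = 0.406 km
  → nearest: C (0.406 km)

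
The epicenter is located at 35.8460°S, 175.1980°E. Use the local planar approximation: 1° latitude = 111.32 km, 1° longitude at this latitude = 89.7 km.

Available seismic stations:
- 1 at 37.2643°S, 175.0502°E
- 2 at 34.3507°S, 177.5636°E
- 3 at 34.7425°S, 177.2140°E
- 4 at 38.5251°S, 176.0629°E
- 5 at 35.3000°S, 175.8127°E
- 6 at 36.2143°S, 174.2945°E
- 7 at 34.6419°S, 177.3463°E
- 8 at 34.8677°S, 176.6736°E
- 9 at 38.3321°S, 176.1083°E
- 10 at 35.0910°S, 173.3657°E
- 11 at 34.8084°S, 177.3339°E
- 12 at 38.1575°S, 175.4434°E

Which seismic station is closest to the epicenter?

5

Distances from 35.8460°S, 175.1980°E:
1: √((-1.4183·111.32)² + (-0.1478·89.7)²) = √(24927.722485 + 175.765549) = 158.4408 km
2: √((1.4953·111.32)² + (2.3656·89.7)²) = √(27707.864935 + 45026.429440) = 269.6930 km
3: √((1.1035·111.32)² + (2.0160·89.7)²) = √(15090.063604 + 32701.369559) = 218.6125 km
4: √((-2.6791·111.32)² + (0.8649·89.7)²) = √(88945.553916 + 6018.893797) = 308.1630 km
5: √((0.5460·111.32)² + (0.6147·89.7)²) = √(3694.295924 + 3040.264107) = 82.0644 km
6: √((-0.3683·111.32)² + (-0.9035·89.7)²) = √(1680.930793 + 6568.121832) = 90.8243 km
7: √((1.2041·111.32)² + (2.1483·89.7)²) = √(17966.832049 + 37134.257360) = 234.7362 km
8: √((0.9783·111.32)² + (1.4756·89.7)²) = √(11860.158756 + 17519.519032) = 171.4050 km
9: √((-2.4861·111.32)² + (0.9103·89.7)²) = √(76592.030389 + 6667.361018) = 288.5470 km
10: √((0.7550·111.32)² + (-1.8323·89.7)²) = √(7063.830972 + 27013.325350) = 184.6000 km
11: √((1.0376·111.32)² + (2.1359·89.7)²) = √(13341.551024 + 36706.816231) = 223.7149 km
12: √((-2.3115·111.32)² + (0.2454·89.7)²) = √(66211.616490 + 484.544873) = 258.2560 km
Minimum: 5 at 82.0644 km.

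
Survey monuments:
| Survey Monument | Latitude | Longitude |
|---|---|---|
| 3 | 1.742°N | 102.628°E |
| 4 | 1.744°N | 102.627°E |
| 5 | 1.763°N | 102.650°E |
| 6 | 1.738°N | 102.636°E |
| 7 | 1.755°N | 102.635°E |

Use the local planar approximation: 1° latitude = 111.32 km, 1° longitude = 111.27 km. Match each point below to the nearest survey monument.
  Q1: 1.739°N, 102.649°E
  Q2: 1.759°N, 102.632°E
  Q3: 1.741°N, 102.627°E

Q1 at 1.739°N, 102.649°E:
  3: √((0.003·111.32)² + (-0.021·111.27)²) = √(0.11153 + 5.46003) = 2.360 km
  4: √((0.005·111.32)² + (-0.022·111.27)²) = √(0.30980 + 5.99241) = 2.510 km
  5: √((0.024·111.32)² + (0.001·111.27)²) = √(7.13787 + 0.01238) = 2.674 km
  6: √((-0.001·111.32)² + (-0.013·111.27)²) = √(0.01239 + 2.09239) = 1.451 km
  7: √((0.016·111.32)² + (-0.014·111.27)²) = √(3.17239 + 2.42668) = 2.366 km
  → nearest: 6 (1.451 km)
Q2 at 1.759°N, 102.632°E:
  3: √((-0.017·111.32)² + (-0.004·111.27)²) = √(3.58133 + 0.19810) = 1.944 km
  4: √((-0.015·111.32)² + (-0.005·111.27)²) = √(2.78823 + 0.30953) = 1.760 km
  5: √((0.004·111.32)² + (0.018·111.27)²) = √(0.19827 + 4.01145) = 2.052 km
  6: √((-0.021·111.32)² + (0.004·111.27)²) = √(5.46493 + 0.19810) = 2.380 km
  7: √((-0.004·111.32)² + (0.003·111.27)²) = √(0.19827 + 0.11143) = 0.557 km
  → nearest: 7 (0.557 km)
Q3 at 1.741°N, 102.627°E:
  3: √((0.001·111.32)² + (0.001·111.27)²) = √(0.01239 + 0.01238) = 0.157 km
  4: √((0.003·111.32)² + (0.000·111.27)²) = √(0.11153 + 0.00000) = 0.334 km
  5: √((0.022·111.32)² + (0.023·111.27)²) = √(5.99780 + 6.54956) = 3.542 km
  6: √((-0.003·111.32)² + (0.009·111.27)²) = √(0.11153 + 1.00286) = 1.056 km
  7: √((0.014·111.32)² + (0.008·111.27)²) = √(2.42886 + 0.79238) = 1.795 km
  → nearest: 3 (0.157 km)

Q1→6; Q2→7; Q3→3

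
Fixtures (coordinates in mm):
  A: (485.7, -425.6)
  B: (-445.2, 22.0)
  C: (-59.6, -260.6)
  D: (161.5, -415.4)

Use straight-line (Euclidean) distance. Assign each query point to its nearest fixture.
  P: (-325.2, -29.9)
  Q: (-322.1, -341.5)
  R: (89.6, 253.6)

P at (-325.2, -29.9):
  A: 902.3 mm
  B: 130.7 mm
  C: 351.8 mm
  D: 620.9 mm
  → nearest: B (130.7 mm)
Q at (-322.1, -341.5):
  A: 812.2 mm
  B: 383.8 mm
  C: 274.7 mm
  D: 489.2 mm
  → nearest: C (274.7 mm)
R at (89.6, 253.6):
  A: 786.3 mm
  B: 582.8 mm
  C: 535.4 mm
  D: 672.9 mm
  → nearest: C (535.4 mm)

P→B; Q→C; R→C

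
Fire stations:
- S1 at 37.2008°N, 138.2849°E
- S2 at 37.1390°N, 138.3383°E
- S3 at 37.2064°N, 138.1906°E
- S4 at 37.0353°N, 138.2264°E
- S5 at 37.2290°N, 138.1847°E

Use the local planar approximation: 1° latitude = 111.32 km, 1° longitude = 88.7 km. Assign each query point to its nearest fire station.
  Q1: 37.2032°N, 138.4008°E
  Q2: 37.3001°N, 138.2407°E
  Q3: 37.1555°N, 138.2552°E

Q1→S2; Q2→S5; Q3→S1

Q1 at 37.2032°N, 138.4008°E:
  S1: 10.2838 km
  S2: 9.0448 km
  S3: 18.6481 km
  S4: 24.2619 km
  S5: 19.3820 km
  → nearest: S2 (9.0448 km)
Q2 at 37.3001°N, 138.2407°E:
  S1: 11.7287 km
  S2: 19.9139 km
  S3: 11.3379 km
  S4: 29.5048 km
  S5: 9.3444 km
  → nearest: S5 (9.3444 km)
Q3 at 37.1555°N, 138.2552°E:
  S1: 5.6894 km
  S2: 7.5964 km
  S3: 8.0585 km
  S4: 13.6223 km
  S5: 10.2981 km
  → nearest: S1 (5.6894 km)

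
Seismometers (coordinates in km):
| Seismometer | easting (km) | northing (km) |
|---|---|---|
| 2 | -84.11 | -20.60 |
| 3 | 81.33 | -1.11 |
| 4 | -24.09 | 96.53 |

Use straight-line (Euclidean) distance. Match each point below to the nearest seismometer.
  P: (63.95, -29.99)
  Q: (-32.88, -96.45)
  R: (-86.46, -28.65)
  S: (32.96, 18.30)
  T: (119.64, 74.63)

P at (63.95, -29.99):
  2: 148.36 km
  3: 33.71 km
  4: 154.14 km
  → nearest: 3 (33.71 km)
Q at (-32.88, -96.45):
  2: 91.53 km
  3: 148.77 km
  4: 193.18 km
  → nearest: 2 (91.53 km)
R at (-86.46, -28.65):
  2: 8.39 km
  3: 170.04 km
  4: 139.86 km
  → nearest: 2 (8.39 km)
S at (32.96, 18.30):
  2: 123.36 km
  3: 52.12 km
  4: 96.82 km
  → nearest: 3 (52.12 km)
T at (119.64, 74.63):
  2: 224.91 km
  3: 84.88 km
  4: 145.39 km
  → nearest: 3 (84.88 km)

P→3; Q→2; R→2; S→3; T→3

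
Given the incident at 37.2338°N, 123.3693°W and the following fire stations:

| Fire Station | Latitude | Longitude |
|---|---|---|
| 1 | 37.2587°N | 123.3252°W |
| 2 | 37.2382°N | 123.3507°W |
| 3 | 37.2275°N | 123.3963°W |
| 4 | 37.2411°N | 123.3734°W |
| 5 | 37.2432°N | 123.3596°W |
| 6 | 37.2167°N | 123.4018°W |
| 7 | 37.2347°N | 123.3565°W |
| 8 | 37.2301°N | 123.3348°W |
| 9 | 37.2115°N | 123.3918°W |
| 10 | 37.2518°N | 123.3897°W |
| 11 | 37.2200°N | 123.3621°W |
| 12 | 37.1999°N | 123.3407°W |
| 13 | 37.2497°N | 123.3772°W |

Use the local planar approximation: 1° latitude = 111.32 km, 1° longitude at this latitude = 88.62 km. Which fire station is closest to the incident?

Distances from 37.2338°N, 123.3693°W:
1: √((0.0249·111.32)² + (0.0441·88.62)²) = √(7.683252 + 15.273574) = 4.7913 km
2: √((0.0044·111.32)² + (0.0186·88.62)²) = √(0.239912 + 2.716998) = 1.7196 km
3: √((-0.0063·111.32)² + (-0.0270·88.62)²) = √(0.491844 + 5.725205) = 2.4934 km
4: √((0.0073·111.32)² + (-0.0041·88.62)²) = √(0.660377 + 0.132017) = 0.8902 km
5: √((0.0094·111.32)² + (0.0097·88.62)²) = √(1.094970 + 0.738936) = 1.3542 km
6: √((-0.0171·111.32)² + (-0.0325·88.62)²) = √(3.623586 + 8.295264) = 3.4524 km
7: √((0.0009·111.32)² + (0.0128·88.62)²) = √(0.010038 + 1.286718) = 1.1388 km
8: √((-0.0037·111.32)² + (0.0345·88.62)²) = √(0.169648 + 9.347634) = 3.0850 km
9: √((-0.0223·111.32)² + (-0.0225·88.62)²) = √(6.162488 + 3.975837) = 3.1841 km
10: √((0.0180·111.32)² + (-0.0204·88.62)²) = √(4.015054 + 3.268314) = 2.6988 km
11: √((-0.0138·111.32)² + (0.0072·88.62)²) = √(2.359960 + 0.407126) = 1.6635 km
12: √((-0.0339·111.32)² + (0.0286·88.62)²) = √(14.241174 + 6.423852) = 4.5459 km
13: √((0.0159·111.32)² + (-0.0079·88.62)²) = √(3.132858 + 0.490137) = 1.9034 km
Minimum: 4 at 0.8902 km.

4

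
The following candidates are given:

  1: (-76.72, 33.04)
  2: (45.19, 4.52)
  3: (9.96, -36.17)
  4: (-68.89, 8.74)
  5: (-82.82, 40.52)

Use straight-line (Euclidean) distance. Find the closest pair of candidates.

Pairwise distances:
1–2: √((121.91)² + (-28.52)²) = √(14862.0481 + 813.3904) = 125.20
1–3: √((86.68)² + (-69.21)²) = √(7513.4224 + 4790.0241) = 110.92
1–4: √((7.83)² + (-24.30)²) = √(61.3089 + 590.4900) = 25.53
1–5: √((-6.10)² + (7.48)²) = √(37.2100 + 55.9504) = 9.65
2–3: √((-35.23)² + (-40.69)²) = √(1241.1529 + 1655.6761) = 53.82
2–4: √((-114.08)² + (4.22)²) = √(13014.2464 + 17.8084) = 114.16
2–5: √((-128.01)² + (36.00)²) = √(16386.5601 + 1296.0000) = 132.98
3–4: √((-78.85)² + (44.91)²) = √(6217.3225 + 2016.9081) = 90.74
3–5: √((-92.78)² + (76.69)²) = √(8608.1284 + 5881.3561) = 120.37
4–5: √((-13.93)² + (31.78)²) = √(194.0449 + 1009.9684) = 34.70
Closest pair: 1–5 at 9.65.

1 and 5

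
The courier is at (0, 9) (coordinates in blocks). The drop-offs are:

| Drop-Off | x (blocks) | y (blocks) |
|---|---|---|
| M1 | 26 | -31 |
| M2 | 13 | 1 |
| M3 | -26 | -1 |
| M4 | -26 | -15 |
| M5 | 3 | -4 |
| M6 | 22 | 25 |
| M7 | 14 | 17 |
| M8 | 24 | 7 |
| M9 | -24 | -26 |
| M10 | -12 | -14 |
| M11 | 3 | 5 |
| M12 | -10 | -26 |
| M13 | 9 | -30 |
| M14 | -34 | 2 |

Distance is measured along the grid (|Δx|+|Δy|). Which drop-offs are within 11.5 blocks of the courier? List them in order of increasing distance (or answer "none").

Distances from (0, 9):
M1: |26| + |-40| = 26 + 40 = 66 blocks
M2: |13| + |-8| = 13 + 8 = 21 blocks
M3: |-26| + |-10| = 26 + 10 = 36 blocks
M4: |-26| + |-24| = 26 + 24 = 50 blocks
M5: |3| + |-13| = 3 + 13 = 16 blocks
M6: |22| + |16| = 22 + 16 = 38 blocks
M7: |14| + |8| = 14 + 8 = 22 blocks
M8: |24| + |-2| = 24 + 2 = 26 blocks
M9: |-24| + |-35| = 24 + 35 = 59 blocks
M10: |-12| + |-23| = 12 + 23 = 35 blocks
M11: |3| + |-4| = 3 + 4 = 7 blocks
M12: |-10| + |-35| = 10 + 35 = 45 blocks
M13: |9| + |-39| = 9 + 39 = 48 blocks
M14: |-34| + |-7| = 34 + 7 = 41 blocks
Threshold 11.5 blocks: M11 (7 blocks) is within range.

M11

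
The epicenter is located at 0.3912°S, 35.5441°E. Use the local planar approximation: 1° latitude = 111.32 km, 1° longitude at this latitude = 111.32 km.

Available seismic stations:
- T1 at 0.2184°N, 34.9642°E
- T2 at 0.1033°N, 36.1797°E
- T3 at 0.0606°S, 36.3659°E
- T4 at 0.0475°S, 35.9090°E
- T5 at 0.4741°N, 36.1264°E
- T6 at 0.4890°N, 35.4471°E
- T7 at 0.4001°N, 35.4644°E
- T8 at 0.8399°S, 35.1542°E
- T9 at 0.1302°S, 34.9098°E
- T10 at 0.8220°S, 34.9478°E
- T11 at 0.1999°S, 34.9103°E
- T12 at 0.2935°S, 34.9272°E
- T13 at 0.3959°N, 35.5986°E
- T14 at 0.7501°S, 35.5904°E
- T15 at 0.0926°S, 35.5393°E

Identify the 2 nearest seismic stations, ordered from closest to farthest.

T15, T14

Distances from 0.3912°S, 35.5441°E:
T1: 93.6608 km
T2: 89.6467 km
T3: 98.6079 km
T4: 55.8025 km
T5: 116.1051 km
T6: 98.5771 km
T7: 88.5332 km
T8: 66.1726 km
T9: 76.3543 km
T10: 81.8912 km
T11: 73.6984 km
T12: 69.5292 km
T13: 87.8298 km
T14: 40.2838 km
T15: 33.2444 km
Sorted: T15 (33.2444 km) < T14 (40.2838 km) < T4 (55.8025 km) < T8 (66.1726 km) < …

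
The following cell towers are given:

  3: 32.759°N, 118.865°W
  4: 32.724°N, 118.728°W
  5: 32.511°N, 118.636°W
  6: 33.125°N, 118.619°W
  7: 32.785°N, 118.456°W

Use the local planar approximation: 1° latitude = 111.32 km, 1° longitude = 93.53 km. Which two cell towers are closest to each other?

Pairwise distances:
3–4: √((-0.035·111.32)² + (0.137·93.53)²) = √(15.18037 + 164.18860) = 13.393 km
3–5: √((-0.248·111.32)² + (0.229·93.53)²) = √(762.16633 + 458.74657) = 34.942 km
3–6: √((0.366·111.32)² + (0.246·93.53)²) = √(1660.00183 + 529.38555) = 46.791 km
3–7: √((0.026·111.32)² + (0.409·93.53)²) = √(8.37709 + 1463.35092) = 38.363 km
4–5: √((-0.213·111.32)² + (0.092·93.53)²) = √(562.21911 + 74.04189) = 25.224 km
4–6: √((0.401·111.32)² + (0.109·93.53)²) = √(1992.66889 + 103.93334) = 45.789 km
4–7: √((0.061·111.32)² + (0.272·93.53)²) = √(46.11116 + 647.20174) = 26.331 km
5–6: √((0.614·111.32)² + (0.017·93.53)²) = √(4671.78812 + 2.52813) = 68.369 km
5–7: √((0.274·111.32)² + (0.180·93.53)²) = √(930.35248 + 283.43069) = 34.839 km
6–7: √((-0.340·111.32)² + (0.163·93.53)²) = √(1432.53166 + 232.42192) = 40.804 km
Closest pair: 3–4 at 13.393 km.

3 and 4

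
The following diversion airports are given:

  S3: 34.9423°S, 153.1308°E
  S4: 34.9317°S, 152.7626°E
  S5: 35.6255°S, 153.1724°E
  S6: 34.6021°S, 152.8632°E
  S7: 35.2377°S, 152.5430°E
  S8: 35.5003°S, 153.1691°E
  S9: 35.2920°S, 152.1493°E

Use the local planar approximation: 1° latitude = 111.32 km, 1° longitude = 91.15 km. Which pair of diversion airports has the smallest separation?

Pairwise distances:
S3–S4: √((0.0106·111.32)² + (-0.3682·91.15)²) = √(1.392381 + 1126.369584) = 33.5822 km
S3–S5: √((-0.6832·111.32)² + (0.0416·91.15)²) = √(5784.184145 + 14.378051) = 76.1483 km
S3–S6: √((0.3402·111.32)² + (-0.2676·91.15)²) = √(1434.217488 + 594.956980) = 45.0464 km
S3–S7: √((-0.2954·111.32)² + (-0.5878·91.15)²) = √(1081.352721 + 2870.598869) = 62.8645 km
S3–S8: √((-0.5580·111.32)² + (0.0383·91.15)²) = √(3858.467026 + 12.187395) = 62.2146 km
S3–S9: √((-0.3497·111.32)² + (-0.9815·91.15)²) = √(1515.436209 + 8003.758091) = 97.5664 km
S4–S5: √((-0.6938·111.32)² + (0.4098·91.15)²) = √(5965.062334 + 1395.266780) = 85.7924 km
S4–S6: √((0.3296·111.32)² + (0.1006·91.15)²) = √(1346.234765 + 84.083215) = 37.8195 km
S4–S7: √((-0.3060·111.32)² + (-0.2196·91.15)²) = √(1160.350646 + 400.661874) = 39.5097 km
S4–S8: √((-0.5686·111.32)² + (0.4065·91.15)²) = √(4006.453495 + 1372.885904) = 73.3440 km
S4–S9: √((-0.3603·111.32)² + (-0.6133·91.15)²) = √(1608.699473 + 3125.066586) = 68.8024 km
S5–S6: √((1.0234·111.32)² + (-0.3092·91.15)²) = √(12978.880106 + 794.314182) = 117.3593 km
S5–S7: √((0.3878·111.32)² + (-0.6294·91.15)²) = √(1863.639921 + 3291.295099) = 71.7979 km
S5–S8: √((0.1252·111.32)² + (-0.0033·91.15)²) = √(194.247328 + 0.090478) = 13.9405 km
S5–S9: √((0.3335·111.32)² + (-1.0231·91.15)²) = √(1378.281960 + 8696.600403) = 100.3737 km
S6–S7: √((-0.6356·111.32)² + (-0.3202·91.15)²) = √(5006.268893 + 851.836022) = 76.5383 km
S6–S8: √((-0.8982·111.32)² + (0.3059·91.15)²) = √(9997.524953 + 777.449699) = 103.8026 km
S6–S9: √((-0.6899·111.32)² + (-0.7139·91.15)²) = √(5898.189005 + 4234.363232) = 100.6606 km
S7–S8: √((-0.2626·111.32)² + (0.6261·91.15)²) = √(854.546774 + 3256.872473) = 64.1203 km
S7–S9: √((-0.0543·111.32)² + (-0.3937·91.15)²) = √(36.538108 + 1287.787412) = 36.3913 km
S8–S9: √((0.2083·111.32)² + (-1.0198·91.15)²) = √(537.681303 + 8640.589266) = 95.8033 km
Closest pair: S5–S8 at 13.9405 km.

S5 and S8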